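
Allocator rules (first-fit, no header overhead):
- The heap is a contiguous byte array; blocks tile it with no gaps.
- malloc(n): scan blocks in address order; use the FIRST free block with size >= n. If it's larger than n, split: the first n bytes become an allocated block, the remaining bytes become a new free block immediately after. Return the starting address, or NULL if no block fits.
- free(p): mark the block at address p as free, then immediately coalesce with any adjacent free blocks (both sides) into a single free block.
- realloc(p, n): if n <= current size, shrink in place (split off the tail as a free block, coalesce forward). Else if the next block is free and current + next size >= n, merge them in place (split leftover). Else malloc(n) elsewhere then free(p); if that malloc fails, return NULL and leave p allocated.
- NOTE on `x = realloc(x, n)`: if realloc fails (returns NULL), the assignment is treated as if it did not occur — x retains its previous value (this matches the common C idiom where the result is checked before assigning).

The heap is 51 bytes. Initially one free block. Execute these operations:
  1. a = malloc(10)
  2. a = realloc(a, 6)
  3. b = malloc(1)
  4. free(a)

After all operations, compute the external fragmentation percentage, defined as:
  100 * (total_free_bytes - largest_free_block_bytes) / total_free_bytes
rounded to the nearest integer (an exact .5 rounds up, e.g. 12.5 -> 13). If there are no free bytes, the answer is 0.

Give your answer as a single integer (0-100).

Op 1: a = malloc(10) -> a = 0; heap: [0-9 ALLOC][10-50 FREE]
Op 2: a = realloc(a, 6) -> a = 0; heap: [0-5 ALLOC][6-50 FREE]
Op 3: b = malloc(1) -> b = 6; heap: [0-5 ALLOC][6-6 ALLOC][7-50 FREE]
Op 4: free(a) -> (freed a); heap: [0-5 FREE][6-6 ALLOC][7-50 FREE]
Free blocks: [6 44] total_free=50 largest=44 -> 100*(50-44)/50 = 600/50 = 12

Answer: 12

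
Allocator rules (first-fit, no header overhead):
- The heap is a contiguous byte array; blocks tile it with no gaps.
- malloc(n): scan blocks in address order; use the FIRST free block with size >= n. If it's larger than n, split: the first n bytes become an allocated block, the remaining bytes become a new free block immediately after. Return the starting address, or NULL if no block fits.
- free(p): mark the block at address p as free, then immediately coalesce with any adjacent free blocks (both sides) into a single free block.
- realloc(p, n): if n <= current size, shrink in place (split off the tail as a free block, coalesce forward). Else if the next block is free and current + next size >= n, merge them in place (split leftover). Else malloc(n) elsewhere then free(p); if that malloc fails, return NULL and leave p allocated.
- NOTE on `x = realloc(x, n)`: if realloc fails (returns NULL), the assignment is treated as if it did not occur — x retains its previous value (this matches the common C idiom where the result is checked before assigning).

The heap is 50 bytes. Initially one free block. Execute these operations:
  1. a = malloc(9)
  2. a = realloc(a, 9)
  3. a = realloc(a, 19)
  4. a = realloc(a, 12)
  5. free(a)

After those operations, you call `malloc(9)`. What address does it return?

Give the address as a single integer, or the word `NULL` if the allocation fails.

Op 1: a = malloc(9) -> a = 0; heap: [0-8 ALLOC][9-49 FREE]
Op 2: a = realloc(a, 9) -> a = 0; heap: [0-8 ALLOC][9-49 FREE]
Op 3: a = realloc(a, 19) -> a = 0; heap: [0-18 ALLOC][19-49 FREE]
Op 4: a = realloc(a, 12) -> a = 0; heap: [0-11 ALLOC][12-49 FREE]
Op 5: free(a) -> (freed a); heap: [0-49 FREE]
malloc(9): first-fit scan over [0-49 FREE] -> 0

Answer: 0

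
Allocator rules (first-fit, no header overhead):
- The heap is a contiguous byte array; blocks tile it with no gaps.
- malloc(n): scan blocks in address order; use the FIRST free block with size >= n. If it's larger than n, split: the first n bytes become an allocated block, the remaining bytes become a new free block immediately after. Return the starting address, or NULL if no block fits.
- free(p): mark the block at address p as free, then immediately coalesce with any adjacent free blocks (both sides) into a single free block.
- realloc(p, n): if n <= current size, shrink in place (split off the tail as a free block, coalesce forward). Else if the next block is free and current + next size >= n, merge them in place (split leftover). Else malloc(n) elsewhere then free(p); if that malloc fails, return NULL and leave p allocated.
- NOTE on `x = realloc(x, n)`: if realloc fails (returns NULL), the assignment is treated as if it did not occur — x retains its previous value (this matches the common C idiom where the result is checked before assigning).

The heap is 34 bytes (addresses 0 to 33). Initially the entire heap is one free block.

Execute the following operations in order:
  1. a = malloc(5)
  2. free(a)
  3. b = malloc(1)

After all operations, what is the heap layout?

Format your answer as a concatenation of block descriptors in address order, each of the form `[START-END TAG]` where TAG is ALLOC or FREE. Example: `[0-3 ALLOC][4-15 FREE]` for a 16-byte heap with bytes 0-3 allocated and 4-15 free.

Answer: [0-0 ALLOC][1-33 FREE]

Derivation:
Op 1: a = malloc(5) -> a = 0; heap: [0-4 ALLOC][5-33 FREE]
Op 2: free(a) -> (freed a); heap: [0-33 FREE]
Op 3: b = malloc(1) -> b = 0; heap: [0-0 ALLOC][1-33 FREE]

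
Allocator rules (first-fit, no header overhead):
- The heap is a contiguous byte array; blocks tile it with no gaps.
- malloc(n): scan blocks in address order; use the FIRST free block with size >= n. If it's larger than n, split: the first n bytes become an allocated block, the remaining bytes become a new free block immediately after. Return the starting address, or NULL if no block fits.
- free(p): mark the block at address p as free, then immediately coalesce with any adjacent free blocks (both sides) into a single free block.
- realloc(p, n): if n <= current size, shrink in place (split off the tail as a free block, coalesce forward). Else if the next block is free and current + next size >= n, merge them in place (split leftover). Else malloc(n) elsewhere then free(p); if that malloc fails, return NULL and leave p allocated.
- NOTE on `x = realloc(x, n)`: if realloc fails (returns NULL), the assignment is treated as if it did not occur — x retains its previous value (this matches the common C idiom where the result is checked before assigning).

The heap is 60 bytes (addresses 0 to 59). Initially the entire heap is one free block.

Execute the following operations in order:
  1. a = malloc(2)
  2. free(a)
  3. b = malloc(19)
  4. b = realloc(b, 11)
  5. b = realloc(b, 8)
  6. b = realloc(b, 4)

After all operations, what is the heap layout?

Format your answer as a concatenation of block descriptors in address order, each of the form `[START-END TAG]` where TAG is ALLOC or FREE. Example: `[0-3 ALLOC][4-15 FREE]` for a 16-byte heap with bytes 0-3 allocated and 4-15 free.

Op 1: a = malloc(2) -> a = 0; heap: [0-1 ALLOC][2-59 FREE]
Op 2: free(a) -> (freed a); heap: [0-59 FREE]
Op 3: b = malloc(19) -> b = 0; heap: [0-18 ALLOC][19-59 FREE]
Op 4: b = realloc(b, 11) -> b = 0; heap: [0-10 ALLOC][11-59 FREE]
Op 5: b = realloc(b, 8) -> b = 0; heap: [0-7 ALLOC][8-59 FREE]
Op 6: b = realloc(b, 4) -> b = 0; heap: [0-3 ALLOC][4-59 FREE]

Answer: [0-3 ALLOC][4-59 FREE]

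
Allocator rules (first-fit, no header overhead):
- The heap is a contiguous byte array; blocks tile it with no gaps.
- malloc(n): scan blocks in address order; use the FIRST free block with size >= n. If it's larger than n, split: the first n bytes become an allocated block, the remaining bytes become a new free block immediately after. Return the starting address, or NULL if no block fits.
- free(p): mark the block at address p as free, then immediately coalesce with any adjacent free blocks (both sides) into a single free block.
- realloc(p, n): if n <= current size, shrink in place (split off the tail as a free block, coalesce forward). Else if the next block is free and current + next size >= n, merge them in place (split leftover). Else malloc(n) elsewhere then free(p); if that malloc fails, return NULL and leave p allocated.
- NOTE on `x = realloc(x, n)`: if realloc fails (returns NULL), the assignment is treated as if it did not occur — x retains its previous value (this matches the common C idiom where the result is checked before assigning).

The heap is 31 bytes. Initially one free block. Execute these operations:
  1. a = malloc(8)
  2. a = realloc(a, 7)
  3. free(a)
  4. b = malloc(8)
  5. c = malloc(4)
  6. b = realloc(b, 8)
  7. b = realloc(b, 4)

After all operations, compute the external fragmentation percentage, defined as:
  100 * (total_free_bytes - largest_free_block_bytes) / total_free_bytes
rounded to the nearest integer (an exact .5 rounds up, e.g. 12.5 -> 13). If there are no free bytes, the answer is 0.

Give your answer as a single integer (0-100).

Op 1: a = malloc(8) -> a = 0; heap: [0-7 ALLOC][8-30 FREE]
Op 2: a = realloc(a, 7) -> a = 0; heap: [0-6 ALLOC][7-30 FREE]
Op 3: free(a) -> (freed a); heap: [0-30 FREE]
Op 4: b = malloc(8) -> b = 0; heap: [0-7 ALLOC][8-30 FREE]
Op 5: c = malloc(4) -> c = 8; heap: [0-7 ALLOC][8-11 ALLOC][12-30 FREE]
Op 6: b = realloc(b, 8) -> b = 0; heap: [0-7 ALLOC][8-11 ALLOC][12-30 FREE]
Op 7: b = realloc(b, 4) -> b = 0; heap: [0-3 ALLOC][4-7 FREE][8-11 ALLOC][12-30 FREE]
Free blocks: [4 19] total_free=23 largest=19 -> 100*(23-19)/23 = 400/23 ≈ 17.391 -> rounds to 17

Answer: 17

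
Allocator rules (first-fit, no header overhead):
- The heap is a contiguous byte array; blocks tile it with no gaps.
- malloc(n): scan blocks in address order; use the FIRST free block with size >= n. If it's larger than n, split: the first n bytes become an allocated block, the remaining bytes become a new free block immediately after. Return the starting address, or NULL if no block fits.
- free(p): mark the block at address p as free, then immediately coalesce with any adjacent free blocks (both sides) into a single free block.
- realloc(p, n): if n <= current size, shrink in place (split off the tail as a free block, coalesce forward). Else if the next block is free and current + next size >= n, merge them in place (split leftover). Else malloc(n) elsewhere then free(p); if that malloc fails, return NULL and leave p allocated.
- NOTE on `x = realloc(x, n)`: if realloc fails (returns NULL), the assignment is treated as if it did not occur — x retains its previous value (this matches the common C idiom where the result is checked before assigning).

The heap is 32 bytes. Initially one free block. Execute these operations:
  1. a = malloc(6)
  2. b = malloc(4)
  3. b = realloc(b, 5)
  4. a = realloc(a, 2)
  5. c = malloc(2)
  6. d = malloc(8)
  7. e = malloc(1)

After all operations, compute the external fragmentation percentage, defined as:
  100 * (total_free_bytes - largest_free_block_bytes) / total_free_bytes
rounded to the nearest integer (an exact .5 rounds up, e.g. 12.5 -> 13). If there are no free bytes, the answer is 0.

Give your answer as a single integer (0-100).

Answer: 7

Derivation:
Op 1: a = malloc(6) -> a = 0; heap: [0-5 ALLOC][6-31 FREE]
Op 2: b = malloc(4) -> b = 6; heap: [0-5 ALLOC][6-9 ALLOC][10-31 FREE]
Op 3: b = realloc(b, 5) -> b = 6; heap: [0-5 ALLOC][6-10 ALLOC][11-31 FREE]
Op 4: a = realloc(a, 2) -> a = 0; heap: [0-1 ALLOC][2-5 FREE][6-10 ALLOC][11-31 FREE]
Op 5: c = malloc(2) -> c = 2; heap: [0-1 ALLOC][2-3 ALLOC][4-5 FREE][6-10 ALLOC][11-31 FREE]
Op 6: d = malloc(8) -> d = 11; heap: [0-1 ALLOC][2-3 ALLOC][4-5 FREE][6-10 ALLOC][11-18 ALLOC][19-31 FREE]
Op 7: e = malloc(1) -> e = 4; heap: [0-1 ALLOC][2-3 ALLOC][4-4 ALLOC][5-5 FREE][6-10 ALLOC][11-18 ALLOC][19-31 FREE]
Free blocks: [1 13] total_free=14 largest=13 -> 100*(14-13)/14 = 100/14 ≈ 7.143 -> rounds to 7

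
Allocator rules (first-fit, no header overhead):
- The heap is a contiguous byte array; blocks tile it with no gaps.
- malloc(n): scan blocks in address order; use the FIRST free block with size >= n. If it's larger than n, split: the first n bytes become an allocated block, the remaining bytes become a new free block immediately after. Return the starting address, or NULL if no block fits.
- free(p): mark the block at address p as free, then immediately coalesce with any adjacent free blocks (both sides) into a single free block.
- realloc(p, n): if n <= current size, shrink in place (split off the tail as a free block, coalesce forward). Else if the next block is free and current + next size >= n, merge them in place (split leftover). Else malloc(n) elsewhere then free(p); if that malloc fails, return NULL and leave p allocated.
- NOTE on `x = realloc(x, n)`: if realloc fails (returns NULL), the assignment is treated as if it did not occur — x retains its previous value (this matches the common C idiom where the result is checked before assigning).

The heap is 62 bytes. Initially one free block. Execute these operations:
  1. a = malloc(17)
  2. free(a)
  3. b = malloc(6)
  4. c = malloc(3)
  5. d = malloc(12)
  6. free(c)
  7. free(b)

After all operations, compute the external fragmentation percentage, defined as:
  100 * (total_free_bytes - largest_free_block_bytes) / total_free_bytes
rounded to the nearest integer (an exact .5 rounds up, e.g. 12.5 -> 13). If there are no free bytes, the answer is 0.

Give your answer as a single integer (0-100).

Op 1: a = malloc(17) -> a = 0; heap: [0-16 ALLOC][17-61 FREE]
Op 2: free(a) -> (freed a); heap: [0-61 FREE]
Op 3: b = malloc(6) -> b = 0; heap: [0-5 ALLOC][6-61 FREE]
Op 4: c = malloc(3) -> c = 6; heap: [0-5 ALLOC][6-8 ALLOC][9-61 FREE]
Op 5: d = malloc(12) -> d = 9; heap: [0-5 ALLOC][6-8 ALLOC][9-20 ALLOC][21-61 FREE]
Op 6: free(c) -> (freed c); heap: [0-5 ALLOC][6-8 FREE][9-20 ALLOC][21-61 FREE]
Op 7: free(b) -> (freed b); heap: [0-8 FREE][9-20 ALLOC][21-61 FREE]
Free blocks: [9 41] total_free=50 largest=41 -> 100*(50-41)/50 = 900/50 = 18

Answer: 18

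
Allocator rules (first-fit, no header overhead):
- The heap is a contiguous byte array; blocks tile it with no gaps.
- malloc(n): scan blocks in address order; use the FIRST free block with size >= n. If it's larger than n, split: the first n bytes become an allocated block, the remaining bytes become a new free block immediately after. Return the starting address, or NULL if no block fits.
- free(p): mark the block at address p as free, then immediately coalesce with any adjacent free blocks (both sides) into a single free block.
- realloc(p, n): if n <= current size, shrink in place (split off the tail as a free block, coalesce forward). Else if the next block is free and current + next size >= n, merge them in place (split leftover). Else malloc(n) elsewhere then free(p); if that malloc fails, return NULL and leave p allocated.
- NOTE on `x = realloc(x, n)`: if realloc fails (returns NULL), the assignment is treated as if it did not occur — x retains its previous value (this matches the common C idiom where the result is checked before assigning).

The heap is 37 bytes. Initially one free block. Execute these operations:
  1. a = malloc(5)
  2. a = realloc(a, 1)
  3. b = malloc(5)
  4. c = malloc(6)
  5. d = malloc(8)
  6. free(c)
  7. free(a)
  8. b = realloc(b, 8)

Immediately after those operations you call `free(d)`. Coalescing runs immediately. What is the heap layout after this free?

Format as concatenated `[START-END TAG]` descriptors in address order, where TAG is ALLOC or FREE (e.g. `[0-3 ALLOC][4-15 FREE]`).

Answer: [0-0 FREE][1-8 ALLOC][9-36 FREE]

Derivation:
Op 1: a = malloc(5) -> a = 0; heap: [0-4 ALLOC][5-36 FREE]
Op 2: a = realloc(a, 1) -> a = 0; heap: [0-0 ALLOC][1-36 FREE]
Op 3: b = malloc(5) -> b = 1; heap: [0-0 ALLOC][1-5 ALLOC][6-36 FREE]
Op 4: c = malloc(6) -> c = 6; heap: [0-0 ALLOC][1-5 ALLOC][6-11 ALLOC][12-36 FREE]
Op 5: d = malloc(8) -> d = 12; heap: [0-0 ALLOC][1-5 ALLOC][6-11 ALLOC][12-19 ALLOC][20-36 FREE]
Op 6: free(c) -> (freed c); heap: [0-0 ALLOC][1-5 ALLOC][6-11 FREE][12-19 ALLOC][20-36 FREE]
Op 7: free(a) -> (freed a); heap: [0-0 FREE][1-5 ALLOC][6-11 FREE][12-19 ALLOC][20-36 FREE]
Op 8: b = realloc(b, 8) -> b = 1; heap: [0-0 FREE][1-8 ALLOC][9-11 FREE][12-19 ALLOC][20-36 FREE]
free(d): d = 12 -> block [12-19 ALLOC]; mark free, coalesce with adjacent free neighbors -> [0-0 FREE][1-8 ALLOC][9-36 FREE]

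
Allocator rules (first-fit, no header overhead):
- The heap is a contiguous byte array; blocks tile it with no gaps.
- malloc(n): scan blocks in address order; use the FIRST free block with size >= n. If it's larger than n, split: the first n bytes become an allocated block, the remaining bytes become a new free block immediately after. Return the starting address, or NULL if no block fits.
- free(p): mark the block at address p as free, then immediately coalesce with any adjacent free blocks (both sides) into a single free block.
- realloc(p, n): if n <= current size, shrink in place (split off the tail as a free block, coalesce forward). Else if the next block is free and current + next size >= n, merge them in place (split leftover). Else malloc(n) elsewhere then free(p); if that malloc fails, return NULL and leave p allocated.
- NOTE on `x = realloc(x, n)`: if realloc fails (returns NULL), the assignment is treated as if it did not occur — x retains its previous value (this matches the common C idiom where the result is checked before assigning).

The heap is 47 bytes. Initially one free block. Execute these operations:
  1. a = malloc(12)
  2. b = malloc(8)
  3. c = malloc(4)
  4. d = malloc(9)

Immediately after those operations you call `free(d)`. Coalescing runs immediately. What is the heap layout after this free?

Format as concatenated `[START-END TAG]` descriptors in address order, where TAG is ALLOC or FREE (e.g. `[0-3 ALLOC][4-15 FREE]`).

Op 1: a = malloc(12) -> a = 0; heap: [0-11 ALLOC][12-46 FREE]
Op 2: b = malloc(8) -> b = 12; heap: [0-11 ALLOC][12-19 ALLOC][20-46 FREE]
Op 3: c = malloc(4) -> c = 20; heap: [0-11 ALLOC][12-19 ALLOC][20-23 ALLOC][24-46 FREE]
Op 4: d = malloc(9) -> d = 24; heap: [0-11 ALLOC][12-19 ALLOC][20-23 ALLOC][24-32 ALLOC][33-46 FREE]
free(d): d = 24 -> block [24-32 ALLOC]; mark free, coalesce with adjacent free neighbors -> [0-11 ALLOC][12-19 ALLOC][20-23 ALLOC][24-46 FREE]

Answer: [0-11 ALLOC][12-19 ALLOC][20-23 ALLOC][24-46 FREE]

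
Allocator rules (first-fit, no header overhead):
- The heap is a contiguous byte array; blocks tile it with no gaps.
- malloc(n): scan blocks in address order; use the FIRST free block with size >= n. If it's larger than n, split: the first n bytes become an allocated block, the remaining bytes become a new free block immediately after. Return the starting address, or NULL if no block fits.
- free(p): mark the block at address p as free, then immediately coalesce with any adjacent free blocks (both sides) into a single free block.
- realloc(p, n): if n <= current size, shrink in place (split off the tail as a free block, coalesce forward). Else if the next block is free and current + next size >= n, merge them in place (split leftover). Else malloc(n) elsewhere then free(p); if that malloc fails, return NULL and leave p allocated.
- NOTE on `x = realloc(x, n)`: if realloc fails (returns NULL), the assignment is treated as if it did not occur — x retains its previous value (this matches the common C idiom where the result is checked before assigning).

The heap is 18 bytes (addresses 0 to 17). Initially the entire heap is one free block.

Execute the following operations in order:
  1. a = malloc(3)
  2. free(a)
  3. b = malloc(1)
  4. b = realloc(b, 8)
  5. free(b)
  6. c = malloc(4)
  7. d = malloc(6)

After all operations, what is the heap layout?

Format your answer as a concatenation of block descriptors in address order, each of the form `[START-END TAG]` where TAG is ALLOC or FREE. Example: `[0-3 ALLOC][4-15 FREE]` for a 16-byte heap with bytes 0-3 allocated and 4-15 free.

Answer: [0-3 ALLOC][4-9 ALLOC][10-17 FREE]

Derivation:
Op 1: a = malloc(3) -> a = 0; heap: [0-2 ALLOC][3-17 FREE]
Op 2: free(a) -> (freed a); heap: [0-17 FREE]
Op 3: b = malloc(1) -> b = 0; heap: [0-0 ALLOC][1-17 FREE]
Op 4: b = realloc(b, 8) -> b = 0; heap: [0-7 ALLOC][8-17 FREE]
Op 5: free(b) -> (freed b); heap: [0-17 FREE]
Op 6: c = malloc(4) -> c = 0; heap: [0-3 ALLOC][4-17 FREE]
Op 7: d = malloc(6) -> d = 4; heap: [0-3 ALLOC][4-9 ALLOC][10-17 FREE]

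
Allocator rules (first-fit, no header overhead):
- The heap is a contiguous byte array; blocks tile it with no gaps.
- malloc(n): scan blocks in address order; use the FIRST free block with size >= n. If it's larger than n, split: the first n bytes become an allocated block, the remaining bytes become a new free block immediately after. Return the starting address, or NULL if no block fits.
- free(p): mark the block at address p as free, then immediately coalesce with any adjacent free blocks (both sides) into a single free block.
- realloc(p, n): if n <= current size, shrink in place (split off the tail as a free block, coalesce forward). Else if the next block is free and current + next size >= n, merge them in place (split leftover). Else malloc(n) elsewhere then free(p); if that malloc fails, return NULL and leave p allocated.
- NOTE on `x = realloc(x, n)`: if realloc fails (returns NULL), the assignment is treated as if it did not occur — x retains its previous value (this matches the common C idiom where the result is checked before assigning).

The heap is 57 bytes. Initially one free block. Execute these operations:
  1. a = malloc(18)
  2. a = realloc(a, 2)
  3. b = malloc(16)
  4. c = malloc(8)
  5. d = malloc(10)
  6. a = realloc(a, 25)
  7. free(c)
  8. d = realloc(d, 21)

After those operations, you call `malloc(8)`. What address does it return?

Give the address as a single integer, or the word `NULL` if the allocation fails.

Op 1: a = malloc(18) -> a = 0; heap: [0-17 ALLOC][18-56 FREE]
Op 2: a = realloc(a, 2) -> a = 0; heap: [0-1 ALLOC][2-56 FREE]
Op 3: b = malloc(16) -> b = 2; heap: [0-1 ALLOC][2-17 ALLOC][18-56 FREE]
Op 4: c = malloc(8) -> c = 18; heap: [0-1 ALLOC][2-17 ALLOC][18-25 ALLOC][26-56 FREE]
Op 5: d = malloc(10) -> d = 26; heap: [0-1 ALLOC][2-17 ALLOC][18-25 ALLOC][26-35 ALLOC][36-56 FREE]
Op 6: a = realloc(a, 25) -> NULL (a unchanged); heap: [0-1 ALLOC][2-17 ALLOC][18-25 ALLOC][26-35 ALLOC][36-56 FREE]
Op 7: free(c) -> (freed c); heap: [0-1 ALLOC][2-17 ALLOC][18-25 FREE][26-35 ALLOC][36-56 FREE]
Op 8: d = realloc(d, 21) -> d = 26; heap: [0-1 ALLOC][2-17 ALLOC][18-25 FREE][26-46 ALLOC][47-56 FREE]
malloc(8): first-fit scan over [0-1 ALLOC][2-17 ALLOC][18-25 FREE][26-46 ALLOC][47-56 FREE] -> 18

Answer: 18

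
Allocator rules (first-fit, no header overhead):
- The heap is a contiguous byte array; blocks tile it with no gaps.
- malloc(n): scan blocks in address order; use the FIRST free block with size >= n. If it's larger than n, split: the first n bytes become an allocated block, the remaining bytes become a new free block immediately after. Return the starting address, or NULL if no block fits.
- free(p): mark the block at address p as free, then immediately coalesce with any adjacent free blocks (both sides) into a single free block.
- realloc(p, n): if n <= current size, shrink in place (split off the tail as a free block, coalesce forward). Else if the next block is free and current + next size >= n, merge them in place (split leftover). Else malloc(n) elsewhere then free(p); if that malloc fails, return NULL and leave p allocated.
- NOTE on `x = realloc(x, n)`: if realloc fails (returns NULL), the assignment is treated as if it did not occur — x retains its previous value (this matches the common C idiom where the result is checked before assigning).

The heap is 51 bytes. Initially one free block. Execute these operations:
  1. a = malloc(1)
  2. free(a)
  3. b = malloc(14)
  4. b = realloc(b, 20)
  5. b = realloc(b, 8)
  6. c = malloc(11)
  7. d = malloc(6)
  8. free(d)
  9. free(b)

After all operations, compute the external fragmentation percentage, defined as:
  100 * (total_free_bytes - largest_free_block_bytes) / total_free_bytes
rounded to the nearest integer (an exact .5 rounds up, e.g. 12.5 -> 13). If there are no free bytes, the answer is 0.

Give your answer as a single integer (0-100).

Op 1: a = malloc(1) -> a = 0; heap: [0-0 ALLOC][1-50 FREE]
Op 2: free(a) -> (freed a); heap: [0-50 FREE]
Op 3: b = malloc(14) -> b = 0; heap: [0-13 ALLOC][14-50 FREE]
Op 4: b = realloc(b, 20) -> b = 0; heap: [0-19 ALLOC][20-50 FREE]
Op 5: b = realloc(b, 8) -> b = 0; heap: [0-7 ALLOC][8-50 FREE]
Op 6: c = malloc(11) -> c = 8; heap: [0-7 ALLOC][8-18 ALLOC][19-50 FREE]
Op 7: d = malloc(6) -> d = 19; heap: [0-7 ALLOC][8-18 ALLOC][19-24 ALLOC][25-50 FREE]
Op 8: free(d) -> (freed d); heap: [0-7 ALLOC][8-18 ALLOC][19-50 FREE]
Op 9: free(b) -> (freed b); heap: [0-7 FREE][8-18 ALLOC][19-50 FREE]
Free blocks: [8 32] total_free=40 largest=32 -> 100*(40-32)/40 = 800/40 = 20

Answer: 20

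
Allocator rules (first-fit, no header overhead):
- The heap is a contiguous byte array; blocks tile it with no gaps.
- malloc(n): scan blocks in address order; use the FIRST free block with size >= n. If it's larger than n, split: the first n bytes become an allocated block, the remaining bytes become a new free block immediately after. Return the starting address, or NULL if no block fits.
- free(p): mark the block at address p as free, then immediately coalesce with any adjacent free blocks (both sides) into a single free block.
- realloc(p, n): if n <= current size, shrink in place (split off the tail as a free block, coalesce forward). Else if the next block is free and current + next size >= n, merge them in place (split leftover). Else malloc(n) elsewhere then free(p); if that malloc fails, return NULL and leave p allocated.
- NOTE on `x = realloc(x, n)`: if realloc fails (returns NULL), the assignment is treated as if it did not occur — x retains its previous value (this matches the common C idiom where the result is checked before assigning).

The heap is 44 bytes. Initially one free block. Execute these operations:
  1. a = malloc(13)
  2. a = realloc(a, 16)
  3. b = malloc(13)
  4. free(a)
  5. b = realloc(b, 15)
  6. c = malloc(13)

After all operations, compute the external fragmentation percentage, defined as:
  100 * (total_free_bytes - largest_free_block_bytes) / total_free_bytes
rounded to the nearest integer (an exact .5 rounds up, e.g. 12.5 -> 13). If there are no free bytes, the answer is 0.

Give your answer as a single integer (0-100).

Answer: 19

Derivation:
Op 1: a = malloc(13) -> a = 0; heap: [0-12 ALLOC][13-43 FREE]
Op 2: a = realloc(a, 16) -> a = 0; heap: [0-15 ALLOC][16-43 FREE]
Op 3: b = malloc(13) -> b = 16; heap: [0-15 ALLOC][16-28 ALLOC][29-43 FREE]
Op 4: free(a) -> (freed a); heap: [0-15 FREE][16-28 ALLOC][29-43 FREE]
Op 5: b = realloc(b, 15) -> b = 16; heap: [0-15 FREE][16-30 ALLOC][31-43 FREE]
Op 6: c = malloc(13) -> c = 0; heap: [0-12 ALLOC][13-15 FREE][16-30 ALLOC][31-43 FREE]
Free blocks: [3 13] total_free=16 largest=13 -> 100*(16-13)/16 = 300/16 = 18.75 -> rounds to 19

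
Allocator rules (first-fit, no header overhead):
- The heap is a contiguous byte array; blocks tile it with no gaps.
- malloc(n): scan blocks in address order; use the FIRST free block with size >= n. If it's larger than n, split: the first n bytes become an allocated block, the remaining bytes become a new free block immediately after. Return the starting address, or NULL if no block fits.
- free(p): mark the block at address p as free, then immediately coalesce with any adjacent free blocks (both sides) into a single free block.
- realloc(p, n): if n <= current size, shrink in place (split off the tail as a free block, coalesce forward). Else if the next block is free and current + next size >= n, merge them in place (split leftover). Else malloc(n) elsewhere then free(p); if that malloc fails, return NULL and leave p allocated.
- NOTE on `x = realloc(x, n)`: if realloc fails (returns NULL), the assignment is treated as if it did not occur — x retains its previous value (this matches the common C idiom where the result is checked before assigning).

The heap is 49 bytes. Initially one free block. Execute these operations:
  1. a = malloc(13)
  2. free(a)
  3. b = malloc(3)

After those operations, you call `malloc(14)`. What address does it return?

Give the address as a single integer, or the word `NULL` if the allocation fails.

Op 1: a = malloc(13) -> a = 0; heap: [0-12 ALLOC][13-48 FREE]
Op 2: free(a) -> (freed a); heap: [0-48 FREE]
Op 3: b = malloc(3) -> b = 0; heap: [0-2 ALLOC][3-48 FREE]
malloc(14): first-fit scan over [0-2 ALLOC][3-48 FREE] -> 3

Answer: 3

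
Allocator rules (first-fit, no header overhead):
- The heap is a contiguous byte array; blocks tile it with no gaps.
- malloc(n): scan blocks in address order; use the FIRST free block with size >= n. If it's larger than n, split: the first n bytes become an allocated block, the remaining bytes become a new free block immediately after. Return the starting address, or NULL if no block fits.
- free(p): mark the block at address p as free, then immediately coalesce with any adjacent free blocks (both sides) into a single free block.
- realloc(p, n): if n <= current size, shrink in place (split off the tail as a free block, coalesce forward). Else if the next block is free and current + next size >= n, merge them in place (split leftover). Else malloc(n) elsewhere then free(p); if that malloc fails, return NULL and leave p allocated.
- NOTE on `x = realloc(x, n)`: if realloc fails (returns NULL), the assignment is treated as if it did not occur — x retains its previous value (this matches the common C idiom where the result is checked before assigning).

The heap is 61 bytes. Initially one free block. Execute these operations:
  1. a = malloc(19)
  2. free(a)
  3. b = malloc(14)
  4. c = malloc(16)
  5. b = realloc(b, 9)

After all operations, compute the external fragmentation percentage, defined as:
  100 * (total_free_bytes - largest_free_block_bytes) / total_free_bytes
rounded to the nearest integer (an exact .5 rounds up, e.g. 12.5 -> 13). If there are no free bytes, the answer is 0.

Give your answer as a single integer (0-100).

Op 1: a = malloc(19) -> a = 0; heap: [0-18 ALLOC][19-60 FREE]
Op 2: free(a) -> (freed a); heap: [0-60 FREE]
Op 3: b = malloc(14) -> b = 0; heap: [0-13 ALLOC][14-60 FREE]
Op 4: c = malloc(16) -> c = 14; heap: [0-13 ALLOC][14-29 ALLOC][30-60 FREE]
Op 5: b = realloc(b, 9) -> b = 0; heap: [0-8 ALLOC][9-13 FREE][14-29 ALLOC][30-60 FREE]
Free blocks: [5 31] total_free=36 largest=31 -> 100*(36-31)/36 = 500/36 ≈ 13.889 -> rounds to 14

Answer: 14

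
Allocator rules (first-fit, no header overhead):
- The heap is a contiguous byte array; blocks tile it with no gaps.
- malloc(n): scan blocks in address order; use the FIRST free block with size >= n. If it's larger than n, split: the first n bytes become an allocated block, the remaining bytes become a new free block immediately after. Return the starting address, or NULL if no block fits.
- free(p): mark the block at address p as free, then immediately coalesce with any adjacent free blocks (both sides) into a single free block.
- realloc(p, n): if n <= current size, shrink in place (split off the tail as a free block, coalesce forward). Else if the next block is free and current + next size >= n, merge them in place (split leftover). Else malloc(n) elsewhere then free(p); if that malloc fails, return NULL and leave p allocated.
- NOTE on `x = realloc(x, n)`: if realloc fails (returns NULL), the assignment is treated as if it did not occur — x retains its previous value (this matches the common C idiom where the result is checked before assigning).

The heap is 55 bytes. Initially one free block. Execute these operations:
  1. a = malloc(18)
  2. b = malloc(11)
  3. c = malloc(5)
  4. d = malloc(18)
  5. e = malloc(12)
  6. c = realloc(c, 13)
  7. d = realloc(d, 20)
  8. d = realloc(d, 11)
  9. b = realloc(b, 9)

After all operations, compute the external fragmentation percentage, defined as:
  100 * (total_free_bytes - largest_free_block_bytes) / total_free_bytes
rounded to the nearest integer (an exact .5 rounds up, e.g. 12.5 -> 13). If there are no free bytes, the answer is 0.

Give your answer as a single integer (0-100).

Answer: 17

Derivation:
Op 1: a = malloc(18) -> a = 0; heap: [0-17 ALLOC][18-54 FREE]
Op 2: b = malloc(11) -> b = 18; heap: [0-17 ALLOC][18-28 ALLOC][29-54 FREE]
Op 3: c = malloc(5) -> c = 29; heap: [0-17 ALLOC][18-28 ALLOC][29-33 ALLOC][34-54 FREE]
Op 4: d = malloc(18) -> d = 34; heap: [0-17 ALLOC][18-28 ALLOC][29-33 ALLOC][34-51 ALLOC][52-54 FREE]
Op 5: e = malloc(12) -> e = NULL; heap: [0-17 ALLOC][18-28 ALLOC][29-33 ALLOC][34-51 ALLOC][52-54 FREE]
Op 6: c = realloc(c, 13) -> NULL (c unchanged); heap: [0-17 ALLOC][18-28 ALLOC][29-33 ALLOC][34-51 ALLOC][52-54 FREE]
Op 7: d = realloc(d, 20) -> d = 34; heap: [0-17 ALLOC][18-28 ALLOC][29-33 ALLOC][34-53 ALLOC][54-54 FREE]
Op 8: d = realloc(d, 11) -> d = 34; heap: [0-17 ALLOC][18-28 ALLOC][29-33 ALLOC][34-44 ALLOC][45-54 FREE]
Op 9: b = realloc(b, 9) -> b = 18; heap: [0-17 ALLOC][18-26 ALLOC][27-28 FREE][29-33 ALLOC][34-44 ALLOC][45-54 FREE]
Free blocks: [2 10] total_free=12 largest=10 -> 100*(12-10)/12 = 200/12 ≈ 16.667 -> rounds to 17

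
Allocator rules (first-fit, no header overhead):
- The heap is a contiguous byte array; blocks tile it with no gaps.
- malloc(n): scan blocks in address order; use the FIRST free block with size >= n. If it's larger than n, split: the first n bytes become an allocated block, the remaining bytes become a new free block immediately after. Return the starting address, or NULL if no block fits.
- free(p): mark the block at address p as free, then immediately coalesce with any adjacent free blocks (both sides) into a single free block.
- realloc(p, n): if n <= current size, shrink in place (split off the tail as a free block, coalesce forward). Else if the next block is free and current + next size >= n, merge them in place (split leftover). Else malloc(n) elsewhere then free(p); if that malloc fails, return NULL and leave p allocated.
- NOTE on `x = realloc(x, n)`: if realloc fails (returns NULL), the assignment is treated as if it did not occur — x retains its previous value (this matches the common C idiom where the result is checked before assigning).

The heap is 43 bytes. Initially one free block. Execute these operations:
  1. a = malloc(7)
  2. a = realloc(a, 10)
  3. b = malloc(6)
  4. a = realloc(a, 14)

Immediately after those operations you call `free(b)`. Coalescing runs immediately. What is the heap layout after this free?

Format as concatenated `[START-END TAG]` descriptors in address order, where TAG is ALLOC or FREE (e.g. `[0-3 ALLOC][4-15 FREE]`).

Op 1: a = malloc(7) -> a = 0; heap: [0-6 ALLOC][7-42 FREE]
Op 2: a = realloc(a, 10) -> a = 0; heap: [0-9 ALLOC][10-42 FREE]
Op 3: b = malloc(6) -> b = 10; heap: [0-9 ALLOC][10-15 ALLOC][16-42 FREE]
Op 4: a = realloc(a, 14) -> a = 16; heap: [0-9 FREE][10-15 ALLOC][16-29 ALLOC][30-42 FREE]
free(b): b = 10 -> block [10-15 ALLOC]; mark free, coalesce with adjacent free neighbors -> [0-15 FREE][16-29 ALLOC][30-42 FREE]

Answer: [0-15 FREE][16-29 ALLOC][30-42 FREE]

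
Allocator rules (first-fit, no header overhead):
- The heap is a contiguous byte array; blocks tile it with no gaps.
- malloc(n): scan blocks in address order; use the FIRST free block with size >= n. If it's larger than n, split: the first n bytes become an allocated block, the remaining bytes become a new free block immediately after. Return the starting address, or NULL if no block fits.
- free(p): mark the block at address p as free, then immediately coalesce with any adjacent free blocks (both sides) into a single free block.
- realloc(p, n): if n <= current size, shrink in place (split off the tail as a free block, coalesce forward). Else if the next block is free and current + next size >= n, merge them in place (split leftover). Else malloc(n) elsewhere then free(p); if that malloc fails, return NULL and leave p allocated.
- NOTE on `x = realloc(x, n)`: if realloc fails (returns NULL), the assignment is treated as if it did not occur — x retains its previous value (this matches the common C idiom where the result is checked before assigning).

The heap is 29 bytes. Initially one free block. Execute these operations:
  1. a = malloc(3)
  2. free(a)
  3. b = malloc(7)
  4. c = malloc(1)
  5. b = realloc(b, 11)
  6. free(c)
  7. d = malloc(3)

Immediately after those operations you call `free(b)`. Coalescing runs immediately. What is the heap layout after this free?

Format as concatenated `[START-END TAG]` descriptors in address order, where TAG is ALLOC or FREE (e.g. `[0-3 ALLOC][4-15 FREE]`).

Answer: [0-2 ALLOC][3-28 FREE]

Derivation:
Op 1: a = malloc(3) -> a = 0; heap: [0-2 ALLOC][3-28 FREE]
Op 2: free(a) -> (freed a); heap: [0-28 FREE]
Op 3: b = malloc(7) -> b = 0; heap: [0-6 ALLOC][7-28 FREE]
Op 4: c = malloc(1) -> c = 7; heap: [0-6 ALLOC][7-7 ALLOC][8-28 FREE]
Op 5: b = realloc(b, 11) -> b = 8; heap: [0-6 FREE][7-7 ALLOC][8-18 ALLOC][19-28 FREE]
Op 6: free(c) -> (freed c); heap: [0-7 FREE][8-18 ALLOC][19-28 FREE]
Op 7: d = malloc(3) -> d = 0; heap: [0-2 ALLOC][3-7 FREE][8-18 ALLOC][19-28 FREE]
free(b): b = 8 -> block [8-18 ALLOC]; mark free, coalesce with adjacent free neighbors -> [0-2 ALLOC][3-28 FREE]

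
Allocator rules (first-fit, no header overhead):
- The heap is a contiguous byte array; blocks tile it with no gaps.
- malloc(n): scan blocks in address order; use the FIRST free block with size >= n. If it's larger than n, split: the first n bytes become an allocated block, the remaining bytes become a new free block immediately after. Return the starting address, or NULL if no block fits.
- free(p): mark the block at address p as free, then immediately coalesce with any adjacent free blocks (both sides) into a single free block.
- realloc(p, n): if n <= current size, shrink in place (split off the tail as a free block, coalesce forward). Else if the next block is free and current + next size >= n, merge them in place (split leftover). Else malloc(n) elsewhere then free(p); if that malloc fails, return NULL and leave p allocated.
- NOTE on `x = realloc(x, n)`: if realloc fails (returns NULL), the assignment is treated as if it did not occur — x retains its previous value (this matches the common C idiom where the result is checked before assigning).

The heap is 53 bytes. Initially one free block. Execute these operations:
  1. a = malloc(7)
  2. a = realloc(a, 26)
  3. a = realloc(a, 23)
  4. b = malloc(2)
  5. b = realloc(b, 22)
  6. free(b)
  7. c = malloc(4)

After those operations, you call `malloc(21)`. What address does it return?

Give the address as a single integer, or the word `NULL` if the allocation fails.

Answer: 27

Derivation:
Op 1: a = malloc(7) -> a = 0; heap: [0-6 ALLOC][7-52 FREE]
Op 2: a = realloc(a, 26) -> a = 0; heap: [0-25 ALLOC][26-52 FREE]
Op 3: a = realloc(a, 23) -> a = 0; heap: [0-22 ALLOC][23-52 FREE]
Op 4: b = malloc(2) -> b = 23; heap: [0-22 ALLOC][23-24 ALLOC][25-52 FREE]
Op 5: b = realloc(b, 22) -> b = 23; heap: [0-22 ALLOC][23-44 ALLOC][45-52 FREE]
Op 6: free(b) -> (freed b); heap: [0-22 ALLOC][23-52 FREE]
Op 7: c = malloc(4) -> c = 23; heap: [0-22 ALLOC][23-26 ALLOC][27-52 FREE]
malloc(21): first-fit scan over [0-22 ALLOC][23-26 ALLOC][27-52 FREE] -> 27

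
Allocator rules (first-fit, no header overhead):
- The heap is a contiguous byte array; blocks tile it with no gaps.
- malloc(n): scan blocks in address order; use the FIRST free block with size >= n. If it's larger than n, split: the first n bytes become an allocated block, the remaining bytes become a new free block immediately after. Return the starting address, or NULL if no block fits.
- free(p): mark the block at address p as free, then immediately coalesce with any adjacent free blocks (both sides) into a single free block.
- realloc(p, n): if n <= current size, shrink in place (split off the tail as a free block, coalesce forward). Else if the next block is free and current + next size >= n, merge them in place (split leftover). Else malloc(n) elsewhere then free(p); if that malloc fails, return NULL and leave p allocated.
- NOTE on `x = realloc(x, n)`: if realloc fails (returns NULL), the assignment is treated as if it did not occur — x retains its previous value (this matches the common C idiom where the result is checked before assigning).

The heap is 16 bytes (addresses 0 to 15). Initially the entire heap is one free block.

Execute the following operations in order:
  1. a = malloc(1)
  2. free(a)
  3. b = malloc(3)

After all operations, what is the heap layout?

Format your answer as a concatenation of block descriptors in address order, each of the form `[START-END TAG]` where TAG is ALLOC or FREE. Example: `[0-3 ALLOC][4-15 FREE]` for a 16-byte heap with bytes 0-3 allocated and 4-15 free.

Answer: [0-2 ALLOC][3-15 FREE]

Derivation:
Op 1: a = malloc(1) -> a = 0; heap: [0-0 ALLOC][1-15 FREE]
Op 2: free(a) -> (freed a); heap: [0-15 FREE]
Op 3: b = malloc(3) -> b = 0; heap: [0-2 ALLOC][3-15 FREE]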